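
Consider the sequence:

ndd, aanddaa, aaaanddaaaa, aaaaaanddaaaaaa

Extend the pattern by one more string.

aaaaaaaanddaaaaaaaa

s(k+1) = aa·s(k)·aa, so each term gains aa as a prefix and aa as a suffix.
One more step from aaaaaanddaaaaaa gives the answer.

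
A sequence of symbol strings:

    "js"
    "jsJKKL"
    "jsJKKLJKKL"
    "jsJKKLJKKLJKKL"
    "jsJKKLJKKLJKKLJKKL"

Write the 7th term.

jsJKKLJKKLJKKLJKKLJKKLJKKL

Each term is the previous one with JKKL appended.
From jsJKKLJKKLJKKLJKKL, 2 further steps: jsJKKLJKKLJKKLJKKL → jsJKKLJKKLJKKLJKKLJKKL → (answer).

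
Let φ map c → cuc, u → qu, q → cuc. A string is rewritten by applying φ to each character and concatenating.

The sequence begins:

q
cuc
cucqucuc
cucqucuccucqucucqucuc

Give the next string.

φ(cucqucuccucqucucqucuc) expands symbol-by-symbol to cuc qu cuc cuc qu cuc qu cuc cuc qu cuc cuc qu cuc qu cuc cuc qu cuc qu cuc; joining the 21 pieces gives the next term.

cucqucuccucqucucqucuccucqucuccucqucucqucuccucqucucqucuc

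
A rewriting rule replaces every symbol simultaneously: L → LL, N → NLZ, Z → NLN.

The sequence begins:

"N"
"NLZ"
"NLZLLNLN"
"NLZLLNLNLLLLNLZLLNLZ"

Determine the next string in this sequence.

Rewriting the 20 symbols of NLZLLNLNLLLLNLZLLNLZ one by one yields NLZ LL NLN LL LL NLZ LL NLZ LL LL LL LL NLZ LL NLN LL LL NLZ LL NLN; concatenated:

NLZLLNLNLLLLNLZLLNLZLLLLLLLLNLZLLNLNLLLLNLZLLNLN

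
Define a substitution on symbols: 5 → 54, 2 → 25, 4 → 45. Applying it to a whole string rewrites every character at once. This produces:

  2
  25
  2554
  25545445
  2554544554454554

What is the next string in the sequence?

25545445544545545445455445545445

Applying the rule to each of the 16 symbols of 2554544554454554 gives the pieces 25 54 54 45 54 45 45 54 54 45 45 54 45 54 54 45, which concatenate to the answer.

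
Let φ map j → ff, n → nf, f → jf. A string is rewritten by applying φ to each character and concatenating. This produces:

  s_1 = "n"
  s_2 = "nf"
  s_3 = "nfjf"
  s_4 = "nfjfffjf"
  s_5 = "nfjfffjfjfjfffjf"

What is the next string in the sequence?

nfjfffjfjfjfffjfffjfffjfjfjfffjf

Replace each of the 16 characters of nfjfffjfjfjfffjf in place — nf jf ff jf jf jf ff jf ff jf ff jf jf jf ff jf — and concatenate.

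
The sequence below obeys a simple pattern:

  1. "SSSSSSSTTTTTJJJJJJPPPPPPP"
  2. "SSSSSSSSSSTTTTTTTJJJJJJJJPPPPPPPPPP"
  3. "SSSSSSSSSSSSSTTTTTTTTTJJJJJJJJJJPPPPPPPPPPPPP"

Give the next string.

Reading off run lengths: S runs 7, 10, 13; T runs 5, 7, 9; J runs 6, 8, 10; P runs 7, 10, 13 — each is linear in n, where the shown terms are n = 2, 3, 4.
For the next term, n = 5, so the run lengths are 16, 11, 12, 16.

SSSSSSSSSSSSSSSSTTTTTTTTTTTJJJJJJJJJJJJPPPPPPPPPPPPPPPP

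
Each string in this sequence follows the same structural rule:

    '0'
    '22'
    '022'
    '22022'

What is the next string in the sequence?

From term 3 onward, concatenate the second-to-last term with the last: 0·22 = 022, 22·022 = 22022, …
Continuing: 022 · 22022 gives term 5.

02222022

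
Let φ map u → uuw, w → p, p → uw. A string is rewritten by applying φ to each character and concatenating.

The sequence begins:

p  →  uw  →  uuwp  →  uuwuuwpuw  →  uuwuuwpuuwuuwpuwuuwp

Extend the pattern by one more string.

uuwuuwpuuwuuwpuwuuwuuwpuuwuuwpuwuuwpuuwuuwpuw

Replace each of the 20 characters of uuwuuwpuuwuuwpuwuuwp in place — uuw uuw p uuw uuw p uw uuw uuw p uuw uuw p uw uuw p uuw uuw p uw — and concatenate.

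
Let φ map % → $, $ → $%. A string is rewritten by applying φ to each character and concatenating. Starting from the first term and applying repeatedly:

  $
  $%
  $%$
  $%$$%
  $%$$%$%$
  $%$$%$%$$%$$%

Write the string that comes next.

Applying the rule to each of the 13 symbols of $%$$%$%$$%$$% gives the pieces $% $ $% $% $ $% $ $% $% $ $% $% $, which concatenate to the answer.

$%$$%$%$$%$$%$%$$%$%$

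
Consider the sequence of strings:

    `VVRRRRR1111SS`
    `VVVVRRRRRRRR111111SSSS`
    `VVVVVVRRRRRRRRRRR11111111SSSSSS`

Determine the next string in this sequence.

VVVVVVVVRRRRRRRRRRRRRR1111111111SSSSSSSS

The n-th term is 2n V's then 3n+2 R's then 2n+2 1's then 2n S's (n = 1, 2, …).
Setting n = 4 gives 8, 14, 10, 8 characters in each block.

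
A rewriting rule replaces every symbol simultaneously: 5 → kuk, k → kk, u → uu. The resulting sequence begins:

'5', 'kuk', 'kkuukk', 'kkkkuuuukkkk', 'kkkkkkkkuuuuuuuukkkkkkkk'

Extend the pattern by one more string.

Rewriting the 24 symbols of kkkkkkkkuuuuuuuukkkkkkkk one by one yields kk kk kk kk kk kk kk kk uu uu uu uu uu uu uu uu kk kk kk kk kk kk kk kk; concatenated:

kkkkkkkkkkkkkkkkuuuuuuuuuuuuuuuukkkkkkkkkkkkkkkk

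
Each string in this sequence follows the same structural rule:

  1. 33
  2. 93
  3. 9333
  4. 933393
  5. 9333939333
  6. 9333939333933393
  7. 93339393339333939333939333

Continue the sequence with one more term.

933393933393339393339393339333939333933393

From term 3 onward, concatenate the last term with the second-to-last: 93·33 = 9333, 9333·93 = 933393, …
Continuing: 93339393339333939333939333 · 9333939333933393 gives term 8.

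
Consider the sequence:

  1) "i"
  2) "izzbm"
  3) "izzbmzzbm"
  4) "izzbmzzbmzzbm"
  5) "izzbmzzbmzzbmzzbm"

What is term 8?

izzbmzzbmzzbmzzbmzzbmzzbmzzbm

The strings grow by a fixed suffix zzbm each time.
From izzbmzzbmzzbmzzbm, 3 further steps: izzbmzzbmzzbmzzbm → izzbmzzbmzzbmzzbmzzbm → izzbmzzbmzzbmzzbmzzbmzzbm → (answer).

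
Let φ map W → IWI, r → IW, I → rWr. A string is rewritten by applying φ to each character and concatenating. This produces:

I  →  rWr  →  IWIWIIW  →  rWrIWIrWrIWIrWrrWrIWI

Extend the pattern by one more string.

Applying the rule to each of the 21 symbols of rWrIWIrWrIWIrWrrWrIWI gives the pieces IW IWI IW rWr IWI rWr IW IWI IW rWr IWI rWr IW IWI IW IW IWI IW rWr IWI rWr, which concatenate to the answer.

IWIWIIWrWrIWIrWrIWIWIIWrWrIWIrWrIWIWIIWIWIWIIWrWrIWIrWr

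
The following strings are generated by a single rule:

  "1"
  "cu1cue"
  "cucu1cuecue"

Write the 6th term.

cucucucucu1cuecuecuecuecue

Each term wraps the previous one in cu on the left and cue on the right.
From cucu1cuecue, 3 further steps: cucu1cuecue → cucucu1cuecuecue → cucucucu1cuecuecuecue → (answer).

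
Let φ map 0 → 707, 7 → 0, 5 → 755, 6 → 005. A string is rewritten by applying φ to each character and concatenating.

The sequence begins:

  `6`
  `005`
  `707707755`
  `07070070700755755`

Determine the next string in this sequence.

707070707077070707070770707557550755755

φ(07070070700755755) expands symbol-by-symbol to 707 0 707 0 707 707 0 707 0 707 707 0 755 755 0 755 755; joining the 17 pieces gives the next term.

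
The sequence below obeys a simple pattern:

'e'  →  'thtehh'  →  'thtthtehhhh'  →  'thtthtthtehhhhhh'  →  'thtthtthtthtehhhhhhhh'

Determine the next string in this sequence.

Each term wraps the previous one in tht on the left and hh on the right.
So the next term is tht·thtthtthtthtehhhhhhhh·hh.

thtthtthtthtthtehhhhhhhhhh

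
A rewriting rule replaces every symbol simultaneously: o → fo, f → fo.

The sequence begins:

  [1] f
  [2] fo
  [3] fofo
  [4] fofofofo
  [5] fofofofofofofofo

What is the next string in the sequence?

fofofofofofofofofofofofofofofofo

φ(fofofofofofofofo) expands symbol-by-symbol to fo fo fo fo fo fo fo fo fo fo fo fo fo fo fo fo; joining the 16 pieces gives the next term.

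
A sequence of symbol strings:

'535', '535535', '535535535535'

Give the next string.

Each string is two copies of the previous one concatenated.
Doubling 535535535535:

535535535535535535535535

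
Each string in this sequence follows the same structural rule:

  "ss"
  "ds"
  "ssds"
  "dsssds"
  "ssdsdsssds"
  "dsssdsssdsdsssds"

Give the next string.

This is a Fibonacci-style word recurrence s(k) = s(k−2)·s(k−1): e.g. ss·ds = ssds.
The next term joins ssdsdsssds and dsssdsssdsdsssds.

ssdsdsssdsdsssdsssdsdsssds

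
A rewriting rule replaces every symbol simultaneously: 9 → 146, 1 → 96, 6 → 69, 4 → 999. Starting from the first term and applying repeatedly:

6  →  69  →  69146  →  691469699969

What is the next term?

Expanding 691469699969: 6→69, 9→146, 1→96, 4→999, 6→69, 9→146, 6→69, 9→146, 9→146, 9→146, 6→69, 9→146. Concatenated: 69 146 96 999 69 146 69 146 146 146 69 146.

6914696999691466914614614669146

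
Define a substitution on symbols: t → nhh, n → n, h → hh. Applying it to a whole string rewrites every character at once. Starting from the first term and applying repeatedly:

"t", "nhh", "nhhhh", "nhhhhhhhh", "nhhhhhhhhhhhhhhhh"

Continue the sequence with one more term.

nhhhhhhhhhhhhhhhhhhhhhhhhhhhhhhhh

φ(nhhhhhhhhhhhhhhhh) expands symbol-by-symbol to n hh hh hh hh hh hh hh hh hh hh hh hh hh hh hh hh; joining the 17 pieces gives the next term.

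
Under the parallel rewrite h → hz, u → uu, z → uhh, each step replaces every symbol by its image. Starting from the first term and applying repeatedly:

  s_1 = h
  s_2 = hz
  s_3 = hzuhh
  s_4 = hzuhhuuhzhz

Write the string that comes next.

hzuhhuuhzhzuuuuhzuhhhzuhh

Expanding hzuhhuuhzhz: h→hz, z→uhh, u→uu, h→hz, h→hz, u→uu, u→uu, h→hz, z→uhh, h→hz, z→uhh. Concatenated: hz uhh uu hz hz uu uu hz uhh hz uhh.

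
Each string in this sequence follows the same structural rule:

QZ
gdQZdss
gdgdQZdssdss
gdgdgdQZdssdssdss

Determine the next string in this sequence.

s(k+1) = gd·s(k)·dss, so each term gains gd as a prefix and dss as a suffix.
One more step from gdgdgdQZdssdssdss gives the answer.

gdgdgdgdQZdssdssdssdss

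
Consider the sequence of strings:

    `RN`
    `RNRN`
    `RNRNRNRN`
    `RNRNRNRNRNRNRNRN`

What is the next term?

RNRNRNRNRNRNRNRNRNRNRNRNRNRNRNRN

Every step duplicates the string.
One more doubling of RNRNRNRNRNRNRNRN gives the answer.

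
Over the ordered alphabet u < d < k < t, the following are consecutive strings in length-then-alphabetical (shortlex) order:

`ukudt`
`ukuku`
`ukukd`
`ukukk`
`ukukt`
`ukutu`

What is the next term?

Treat ukutu as a base-4 numeral over the given alphabet and add one, carrying through any trailing t's.

ukutd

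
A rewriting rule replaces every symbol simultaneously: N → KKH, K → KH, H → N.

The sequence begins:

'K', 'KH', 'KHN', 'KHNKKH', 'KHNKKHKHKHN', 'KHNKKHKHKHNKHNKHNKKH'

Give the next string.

KHNKKHKHKHNKHNKHNKKHKHNKKHKHNKKHKHKHN

φ(KHNKKHKHKHNKHNKHNKKH) expands symbol-by-symbol to KH N KKH KH KH N KH N KH N KKH KH N KKH KH N KKH KH KH N; joining the 20 pieces gives the next term.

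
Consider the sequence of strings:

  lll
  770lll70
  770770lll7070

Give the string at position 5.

Each term wraps the previous one in 770 on the left and 70 on the right.
From 770770lll7070, 2 further steps: 770770lll7070 → 770770770lll707070 → (answer).

770770770770lll70707070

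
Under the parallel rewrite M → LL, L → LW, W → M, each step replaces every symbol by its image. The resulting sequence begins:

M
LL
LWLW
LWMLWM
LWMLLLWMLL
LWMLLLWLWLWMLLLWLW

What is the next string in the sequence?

LWMLLLWLWLWMLWMLWMLLLWLWLWMLWM

φ(LWMLLLWLWLWMLLLWLW) expands symbol-by-symbol to LW M LL LW LW LW M LW M LW M LL LW LW LW M LW M; joining the 18 pieces gives the next term.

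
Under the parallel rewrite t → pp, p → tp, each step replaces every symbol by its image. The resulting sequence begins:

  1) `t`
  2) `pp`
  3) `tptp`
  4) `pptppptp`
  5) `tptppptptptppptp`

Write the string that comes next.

pptppptptptppptppptppptptptppptp

Applying the rule to each of the 16 symbols of tptppptptptppptp gives the pieces pp tp pp tp tp tp pp tp pp tp pp tp tp tp pp tp, which concatenate to the answer.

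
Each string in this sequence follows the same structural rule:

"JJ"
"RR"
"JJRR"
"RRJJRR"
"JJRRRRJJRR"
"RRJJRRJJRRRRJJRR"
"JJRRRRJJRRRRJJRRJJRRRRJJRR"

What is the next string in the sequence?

This is a Fibonacci-style word recurrence s(k) = s(k−2)·s(k−1): e.g. JJ·RR = JJRR.
Continuing: RRJJRRJJRRRRJJRR · JJRRRRJJRRRRJJRRJJRRRRJJRR gives term 8.

RRJJRRJJRRRRJJRRJJRRRRJJRRRRJJRRJJRRRRJJRR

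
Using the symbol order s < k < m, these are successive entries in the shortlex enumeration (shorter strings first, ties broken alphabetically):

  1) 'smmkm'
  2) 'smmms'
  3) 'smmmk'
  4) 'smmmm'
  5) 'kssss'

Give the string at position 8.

kssks

Continuing the enumeration 3 steps past kssss: kssss → ksssk → ksssm → (answer).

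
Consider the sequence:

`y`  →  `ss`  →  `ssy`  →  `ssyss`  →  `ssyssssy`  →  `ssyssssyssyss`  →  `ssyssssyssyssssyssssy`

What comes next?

Each term (from the third on) is the previous term followed by the one before it: term 3 = ss·y = ssy.
Continuing: ssyssssyssyssssyssssy · ssyssssyssyss gives term 8.

ssyssssyssyssssyssssyssyssssyssyss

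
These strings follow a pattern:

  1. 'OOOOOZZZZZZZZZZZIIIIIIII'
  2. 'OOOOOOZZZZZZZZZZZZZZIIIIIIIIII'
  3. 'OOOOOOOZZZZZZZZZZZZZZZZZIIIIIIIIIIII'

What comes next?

Term n consists of n+2 O's, followed by 3n+2 Z's, followed by 2n+2 I's, where the shown terms are n = 3, 4, 5.
At n = 6 the blocks have lengths 8, 20, 14.

OOOOOOOOZZZZZZZZZZZZZZZZZZZZIIIIIIIIIIIIII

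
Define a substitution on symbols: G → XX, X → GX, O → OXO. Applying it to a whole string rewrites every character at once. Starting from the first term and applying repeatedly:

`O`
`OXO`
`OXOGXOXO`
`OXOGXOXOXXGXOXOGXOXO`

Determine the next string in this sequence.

Applying the rule to each of the 20 symbols of OXOGXOXOXXGXOXOGXOXO gives the pieces OXO GX OXO XX GX OXO GX OXO GX GX XX GX OXO GX OXO XX GX OXO GX OXO, which concatenate to the answer.

OXOGXOXOXXGXOXOGXOXOGXGXXXGXOXOGXOXOXXGXOXOGXOXO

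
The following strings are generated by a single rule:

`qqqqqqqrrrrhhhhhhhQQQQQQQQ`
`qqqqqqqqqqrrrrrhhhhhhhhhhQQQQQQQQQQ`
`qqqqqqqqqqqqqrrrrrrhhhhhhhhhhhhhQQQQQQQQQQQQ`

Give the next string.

Each string has the form q^{3n-2} r^{n+1} h^{3n-2} Q^{2n+2}, where the shown terms are n = 3, 4, 5.
Setting n = 6 gives 16, 7, 16, 14 characters in each block.

qqqqqqqqqqqqqqqqrrrrrrrhhhhhhhhhhhhhhhhQQQQQQQQQQQQQQ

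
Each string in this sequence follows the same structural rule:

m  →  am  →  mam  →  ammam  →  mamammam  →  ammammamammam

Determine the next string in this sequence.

mamammamammammamammam

From term 3 onward, concatenate the second-to-last term with the last: m·am = mam, am·mam = ammam, …
The next term joins mamammam and ammammamammam.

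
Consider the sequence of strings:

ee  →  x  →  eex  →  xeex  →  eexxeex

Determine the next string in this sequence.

Each term (from the third on) is the two preceding terms concatenated in order: term 3 = ee·x = eex.
Continuing: xeex · eexxeex gives term 6.

xeexeexxeex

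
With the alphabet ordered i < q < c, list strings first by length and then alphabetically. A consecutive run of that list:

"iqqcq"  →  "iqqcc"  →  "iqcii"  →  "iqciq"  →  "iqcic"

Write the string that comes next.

The successor of iqcic increments the rightmost position that isn't already c and resets every position after it to i.

iqcqi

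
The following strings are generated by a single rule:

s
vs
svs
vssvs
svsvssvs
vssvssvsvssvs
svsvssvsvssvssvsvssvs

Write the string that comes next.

This is a Fibonacci-style word recurrence s(k) = s(k−2)·s(k−1): e.g. s·vs = svs.
Continuing: vssvssvsvssvs · svsvssvsvssvssvsvssvs gives term 8.

vssvssvsvssvssvsvssvsvssvssvsvssvs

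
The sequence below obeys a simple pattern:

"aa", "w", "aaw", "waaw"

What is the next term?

Each term (from the third on) is the two preceding terms concatenated in order: term 3 = aa·w = aaw.
So term 5 is aaw·waaw.

aawwaaw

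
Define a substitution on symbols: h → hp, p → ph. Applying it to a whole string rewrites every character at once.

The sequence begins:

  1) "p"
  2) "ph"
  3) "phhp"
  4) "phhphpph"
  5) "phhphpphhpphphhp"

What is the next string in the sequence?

φ(phhphpphhpphphhp) expands symbol-by-symbol to ph hp hp ph hp ph ph hp hp ph ph hp ph hp hp ph; joining the 16 pieces gives the next term.

phhphpphhpphphhphpphphhpphhphpph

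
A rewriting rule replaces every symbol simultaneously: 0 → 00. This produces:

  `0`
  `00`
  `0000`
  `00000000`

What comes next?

0000000000000000

Expanding 00000000: 0→00, 0→00, 0→00, 0→00, 0→00, 0→00, 0→00, 0→00. Concatenated: 00 00 00 00 00 00 00 00.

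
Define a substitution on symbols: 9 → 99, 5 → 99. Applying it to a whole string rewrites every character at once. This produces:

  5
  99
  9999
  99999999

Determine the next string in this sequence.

Expanding 99999999: 9→99, 9→99, 9→99, 9→99, 9→99, 9→99, 9→99, 9→99. Concatenated: 99 99 99 99 99 99 99 99.

9999999999999999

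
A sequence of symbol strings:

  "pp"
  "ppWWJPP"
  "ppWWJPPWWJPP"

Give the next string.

ppWWJPPWWJPPWWJPP

The strings grow by a fixed suffix WWJPP each time.
So the next term is ppWWJPPWWJPP·WWJPP.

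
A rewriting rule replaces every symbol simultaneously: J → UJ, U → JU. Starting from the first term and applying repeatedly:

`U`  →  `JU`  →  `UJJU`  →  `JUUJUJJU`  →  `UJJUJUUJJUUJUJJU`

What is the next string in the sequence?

JUUJUJJUUJJUJUUJUJJUJUUJJUUJUJJU

Replace each of the 16 characters of UJJUJUUJJUUJUJJU in place — JU UJ UJ JU UJ JU JU UJ UJ JU JU UJ JU UJ UJ JU — and concatenate.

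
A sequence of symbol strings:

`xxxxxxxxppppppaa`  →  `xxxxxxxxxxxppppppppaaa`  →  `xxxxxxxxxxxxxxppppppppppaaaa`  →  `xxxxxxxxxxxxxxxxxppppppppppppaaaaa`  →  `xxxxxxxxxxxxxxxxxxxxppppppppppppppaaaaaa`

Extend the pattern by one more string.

Each string has the form x^{3n+2} p^{2n+2} a^{n}, where the shown terms are n = 2, 3, 4, 5, 6.
Setting n = 7 gives 23, 16, 7 characters in each block.

xxxxxxxxxxxxxxxxxxxxxxxppppppppppppppppaaaaaaa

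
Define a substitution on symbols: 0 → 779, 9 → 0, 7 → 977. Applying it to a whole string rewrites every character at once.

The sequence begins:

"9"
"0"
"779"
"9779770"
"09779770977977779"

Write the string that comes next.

77909779770977977779097797709779779779770

φ(09779770977977779) expands symbol-by-symbol to 779 0 977 977 0 977 977 779 0 977 977 0 977 977 977 977 0; joining the 17 pieces gives the next term.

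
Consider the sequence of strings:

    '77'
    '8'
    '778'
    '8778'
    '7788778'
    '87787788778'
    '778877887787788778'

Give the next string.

87787788778778877887787788778

This is a Fibonacci-style word recurrence s(k) = s(k−2)·s(k−1): e.g. 77·8 = 778.
The next term joins 87787788778 and 778877887787788778.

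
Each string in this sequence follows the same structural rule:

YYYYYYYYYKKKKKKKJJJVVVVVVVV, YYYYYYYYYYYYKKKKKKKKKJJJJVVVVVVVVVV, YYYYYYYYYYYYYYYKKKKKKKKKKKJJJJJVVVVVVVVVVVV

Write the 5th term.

YYYYYYYYYYYYYYYYYYYYYKKKKKKKKKKKKKKKJJJJJJJVVVVVVVVVVVVVVVV

Term n consists of 3n Y's, followed by 2n+1 K's, followed by n J's, followed by 2n+2 V's, where the shown terms are n = 3, 4, 5.
At n = 7 the blocks have lengths 21, 15, 7, 16.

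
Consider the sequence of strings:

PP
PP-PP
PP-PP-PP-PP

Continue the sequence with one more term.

PP-PP-PP-PP-PP-PP-PP-PP

s(k+1) = s(k)·-·s(k) — each term doubles the last with '-' between the halves.
One more doubling of PP-PP-PP-PP gives the answer.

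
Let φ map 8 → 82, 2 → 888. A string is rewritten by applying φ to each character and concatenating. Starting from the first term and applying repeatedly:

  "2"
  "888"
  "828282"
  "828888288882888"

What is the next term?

828888282828288882828282888828282

Applying the rule to each of the 15 symbols of 828888288882888 gives the pieces 82 888 82 82 82 82 888 82 82 82 82 888 82 82 82, which concatenate to the answer.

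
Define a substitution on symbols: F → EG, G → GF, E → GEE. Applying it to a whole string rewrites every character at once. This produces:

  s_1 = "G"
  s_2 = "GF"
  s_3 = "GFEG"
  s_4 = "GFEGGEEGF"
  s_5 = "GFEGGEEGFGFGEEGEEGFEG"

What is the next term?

Rewriting the 21 symbols of GFEGGEEGFGFGEEGEEGFEG one by one yields GF EG GEE GF GF GEE GEE GF EG GF EG GF GEE GEE GF GEE GEE GF EG GEE GF; concatenated:

GFEGGEEGFGFGEEGEEGFEGGFEGGFGEEGEEGFGEEGEEGFEGGEEGF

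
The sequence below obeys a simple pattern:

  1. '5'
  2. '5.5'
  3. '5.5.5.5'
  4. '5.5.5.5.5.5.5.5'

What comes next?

5.5.5.5.5.5.5.5.5.5.5.5.5.5.5.5

Each string is two copies of the previous one joined by '.'.
So the next term is two copies of 5.5.5.5.5.5.5.5 with '.' between the halves.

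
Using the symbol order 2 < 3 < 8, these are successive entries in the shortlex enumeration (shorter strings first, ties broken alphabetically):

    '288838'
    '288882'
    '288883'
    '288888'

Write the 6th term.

322223

Stepping forward 2 times from 288888: 288888 → 322222, then the target.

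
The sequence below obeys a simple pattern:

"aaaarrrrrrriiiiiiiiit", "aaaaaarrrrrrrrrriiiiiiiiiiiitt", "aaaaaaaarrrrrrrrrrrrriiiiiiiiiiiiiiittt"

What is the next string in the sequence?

Each string has the form a^{2n-2} r^{3n-2} i^{3n} t^{n-2}, where the shown terms are n = 3, 4, 5.
At n = 6 the blocks have lengths 10, 16, 18, 4.

aaaaaaaaaarrrrrrrrrrrrrrrriiiiiiiiiiiiiiiiiitttt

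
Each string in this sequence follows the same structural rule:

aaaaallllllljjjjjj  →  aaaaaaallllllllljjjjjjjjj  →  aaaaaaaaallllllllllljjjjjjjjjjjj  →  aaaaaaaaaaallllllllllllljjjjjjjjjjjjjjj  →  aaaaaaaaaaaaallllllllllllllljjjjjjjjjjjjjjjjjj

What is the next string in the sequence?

aaaaaaaaaaaaaaallllllllllllllllljjjjjjjjjjjjjjjjjjjjj

Term n consists of 2n+1 a's, followed by 2n+3 l's, followed by 3n j's, where the shown terms are n = 2, 3, 4, 5, 6.
For the next term, n = 7, so the run lengths are 15, 17, 21.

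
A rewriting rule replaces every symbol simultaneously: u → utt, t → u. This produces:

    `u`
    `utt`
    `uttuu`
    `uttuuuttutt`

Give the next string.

uttuuuttuttuttuuuttuu

Apply φ to uttuuuttutt symbol by symbol: u→utt, t→u, t→u, u→utt, u→utt, u→utt, t→u, t→u, u→utt, t→u, t→u; joined: utt u u utt utt utt u u utt u u.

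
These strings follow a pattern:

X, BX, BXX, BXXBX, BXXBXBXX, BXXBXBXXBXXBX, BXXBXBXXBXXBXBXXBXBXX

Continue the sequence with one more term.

BXXBXBXXBXXBXBXXBXBXXBXXBXBXXBXXBX

Each term (from the third on) is the previous term followed by the one before it: term 3 = BX·X = BXX.
Continuing: BXXBXBXXBXXBXBXXBXBXX · BXXBXBXXBXXBX gives term 8.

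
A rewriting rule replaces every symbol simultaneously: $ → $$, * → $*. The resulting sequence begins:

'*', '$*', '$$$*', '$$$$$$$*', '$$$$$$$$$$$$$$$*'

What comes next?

Applying the rule to each of the 16 symbols of $$$$$$$$$$$$$$$* gives the pieces $$ $$ $$ $$ $$ $$ $$ $$ $$ $$ $$ $$ $$ $$ $$ $*, which concatenate to the answer.

$$$$$$$$$$$$$$$$$$$$$$$$$$$$$$$*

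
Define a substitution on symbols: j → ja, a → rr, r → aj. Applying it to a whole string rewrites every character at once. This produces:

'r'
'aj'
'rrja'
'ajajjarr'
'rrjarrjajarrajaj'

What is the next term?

Replace each of the 16 characters of rrjarrjajarrajaj in place — aj aj ja rr aj aj ja rr ja rr aj aj rr ja rr ja — and concatenate.

ajajjarrajajjarrjarrajajrrjarrja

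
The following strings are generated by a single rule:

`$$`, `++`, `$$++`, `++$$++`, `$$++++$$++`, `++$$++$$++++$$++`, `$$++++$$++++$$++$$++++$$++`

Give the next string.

This is a Fibonacci-style word recurrence s(k) = s(k−2)·s(k−1): e.g. $$·++ = $$++.
Continuing: ++$$++$$++++$$++ · $$++++$$++++$$++$$++++$$++ gives term 8.

++$$++$$++++$$++$$++++$$++++$$++$$++++$$++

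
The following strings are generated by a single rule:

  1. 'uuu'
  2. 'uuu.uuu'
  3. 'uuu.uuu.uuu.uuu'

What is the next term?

uuu.uuu.uuu.uuu.uuu.uuu.uuu.uuu

s(k+1) = s(k)·.·s(k) — each term doubles the last with '.' between the halves.
So the next term is two copies of uuu.uuu.uuu.uuu with '.' between the halves.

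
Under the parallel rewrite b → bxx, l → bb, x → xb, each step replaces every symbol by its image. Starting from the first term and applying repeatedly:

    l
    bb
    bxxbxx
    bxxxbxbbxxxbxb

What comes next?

φ(bxxxbxbbxxxbxb) expands symbol-by-symbol to bxx xb xb xb bxx xb bxx bxx xb xb xb bxx xb bxx; joining the 14 pieces gives the next term.

bxxxbxbxbbxxxbbxxbxxxbxbxbbxxxbbxx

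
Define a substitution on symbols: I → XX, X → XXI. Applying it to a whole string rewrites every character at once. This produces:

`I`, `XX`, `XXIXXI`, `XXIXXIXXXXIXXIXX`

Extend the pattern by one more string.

Rewriting the 16 symbols of XXIXXIXXXXIXXIXX one by one yields XXI XXI XX XXI XXI XX XXI XXI XXI XXI XX XXI XXI XX XXI XXI; concatenated:

XXIXXIXXXXIXXIXXXXIXXIXXIXXIXXXXIXXIXXXXIXXI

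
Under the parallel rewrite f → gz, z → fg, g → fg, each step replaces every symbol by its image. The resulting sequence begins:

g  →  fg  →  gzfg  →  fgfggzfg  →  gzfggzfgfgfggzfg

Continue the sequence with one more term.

Replace each of the 16 characters of gzfggzfgfgfggzfg in place — fg fg gz fg fg fg gz fg gz fg gz fg fg fg gz fg — and concatenate.

fgfggzfgfgfggzfggzfggzfgfgfggzfg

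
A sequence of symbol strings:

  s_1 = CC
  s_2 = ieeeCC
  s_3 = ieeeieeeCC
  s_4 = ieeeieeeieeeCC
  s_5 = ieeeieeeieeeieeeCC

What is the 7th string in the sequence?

ieeeieeeieeeieeeieeeieeeCC

The strings grow by a fixed prefix ieee each time.
From ieeeieeeieeeieeeCC, 2 further steps: ieeeieeeieeeieeeCC → ieeeieeeieeeieeeieeeCC → (answer).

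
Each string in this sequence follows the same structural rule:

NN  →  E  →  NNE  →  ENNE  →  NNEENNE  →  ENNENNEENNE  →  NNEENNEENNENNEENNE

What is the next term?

ENNENNEENNENNEENNEENNENNEENNE

From term 3 onward, concatenate the second-to-last term with the last: NN·E = NNE, E·NNE = ENNE, …
So term 8 is ENNENNEENNE·NNEENNEENNENNEENNE.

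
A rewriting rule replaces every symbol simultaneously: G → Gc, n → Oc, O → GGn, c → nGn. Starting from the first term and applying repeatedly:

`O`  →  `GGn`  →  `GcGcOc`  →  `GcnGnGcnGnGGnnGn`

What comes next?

Rewriting the 16 symbols of GcnGnGcnGnGGnnGn one by one yields Gc nGn Oc Gc Oc Gc nGn Oc Gc Oc Gc Gc Oc Oc Gc Oc; concatenated:

GcnGnOcGcOcGcnGnOcGcOcGcGcOcOcGcOc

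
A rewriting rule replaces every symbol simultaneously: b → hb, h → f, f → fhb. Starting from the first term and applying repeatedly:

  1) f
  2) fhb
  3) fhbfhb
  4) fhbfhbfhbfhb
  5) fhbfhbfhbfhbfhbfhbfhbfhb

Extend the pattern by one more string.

φ(fhbfhbfhbfhbfhbfhbfhbfhb) expands symbol-by-symbol to fhb f hb fhb f hb fhb f hb fhb f hb fhb f hb fhb f hb fhb f hb fhb f hb; joining the 24 pieces gives the next term.

fhbfhbfhbfhbfhbfhbfhbfhbfhbfhbfhbfhbfhbfhbfhbfhb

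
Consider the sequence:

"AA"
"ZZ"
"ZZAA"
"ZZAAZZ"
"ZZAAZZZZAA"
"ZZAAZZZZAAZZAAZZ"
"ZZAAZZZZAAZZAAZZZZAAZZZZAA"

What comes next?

Each term (from the third on) is the previous term followed by the one before it: term 3 = ZZ·AA = ZZAA.
Continuing: ZZAAZZZZAAZZAAZZZZAAZZZZAA · ZZAAZZZZAAZZAAZZ gives term 8.

ZZAAZZZZAAZZAAZZZZAAZZZZAAZZAAZZZZAAZZAAZZ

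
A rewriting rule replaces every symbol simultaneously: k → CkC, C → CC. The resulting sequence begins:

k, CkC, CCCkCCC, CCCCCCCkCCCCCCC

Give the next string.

Rewriting the 15 symbols of CCCCCCCkCCCCCCC one by one yields CC CC CC CC CC CC CC CkC CC CC CC CC CC CC CC; concatenated:

CCCCCCCCCCCCCCCkCCCCCCCCCCCCCCC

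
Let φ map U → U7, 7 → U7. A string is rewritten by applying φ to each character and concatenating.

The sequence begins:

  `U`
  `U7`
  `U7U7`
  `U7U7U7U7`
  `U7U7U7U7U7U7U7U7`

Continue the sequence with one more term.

φ(U7U7U7U7U7U7U7U7) expands symbol-by-symbol to U7 U7 U7 U7 U7 U7 U7 U7 U7 U7 U7 U7 U7 U7 U7 U7; joining the 16 pieces gives the next term.

U7U7U7U7U7U7U7U7U7U7U7U7U7U7U7U7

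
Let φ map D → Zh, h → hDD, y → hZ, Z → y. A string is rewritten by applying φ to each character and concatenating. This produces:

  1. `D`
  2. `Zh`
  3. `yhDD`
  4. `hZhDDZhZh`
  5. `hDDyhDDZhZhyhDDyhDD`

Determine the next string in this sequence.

Applying the rule to each of the 19 symbols of hDDyhDDZhZhyhDDyhDD gives the pieces hDD Zh Zh hZ hDD Zh Zh y hDD y hDD hZ hDD Zh Zh hZ hDD Zh Zh, which concatenate to the answer.

hDDZhZhhZhDDZhZhyhDDyhDDhZhDDZhZhhZhDDZhZh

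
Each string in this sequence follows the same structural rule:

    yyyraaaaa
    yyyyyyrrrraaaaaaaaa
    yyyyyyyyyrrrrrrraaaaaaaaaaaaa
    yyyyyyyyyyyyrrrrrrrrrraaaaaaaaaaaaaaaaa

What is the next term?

Term n consists of 3n y's, followed by 3n-2 r's, followed by 4n+1 a's (n = 1, 2, …).
For the next term, n = 5, so the run lengths are 15, 13, 21.

yyyyyyyyyyyyyyyrrrrrrrrrrrrraaaaaaaaaaaaaaaaaaaaa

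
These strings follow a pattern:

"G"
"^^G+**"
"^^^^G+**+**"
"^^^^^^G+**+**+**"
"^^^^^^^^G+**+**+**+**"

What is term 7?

^^^^^^^^^^^^G+**+**+**+**+**+**

Every step adds ^^ to the front and +** to the end of the previous string.
From ^^^^^^^^G+**+**+**+**, 2 further steps: ^^^^^^^^G+**+**+**+** → ^^^^^^^^^^G+**+**+**+**+** → (answer).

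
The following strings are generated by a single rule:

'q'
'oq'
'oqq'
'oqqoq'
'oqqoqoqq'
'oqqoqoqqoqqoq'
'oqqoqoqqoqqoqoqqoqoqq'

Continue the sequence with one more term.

oqqoqoqqoqqoqoqqoqoqqoqqoqoqqoqqoq

Each term (from the third on) is the previous term followed by the one before it: term 3 = oq·q = oqq.
The next term joins oqqoqoqqoqqoqoqqoqoqq and oqqoqoqqoqqoq.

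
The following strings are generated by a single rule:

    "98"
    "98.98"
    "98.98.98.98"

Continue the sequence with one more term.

s(k+1) = s(k)·.·s(k) — each term doubles the last with '.' between the halves.
So the next term is two copies of 98.98.98.98 with '.' between the halves.

98.98.98.98.98.98.98.98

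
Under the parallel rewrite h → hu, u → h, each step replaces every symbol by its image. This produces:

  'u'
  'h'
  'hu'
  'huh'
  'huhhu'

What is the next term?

huhhuhuh

Apply φ to huhhu symbol by symbol: h→hu, u→h, h→hu, h→hu, u→h; joined: hu h hu hu h.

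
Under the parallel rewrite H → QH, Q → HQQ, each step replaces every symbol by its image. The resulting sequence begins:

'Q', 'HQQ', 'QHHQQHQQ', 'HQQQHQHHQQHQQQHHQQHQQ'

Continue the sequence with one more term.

QHHQQHQQHQQQHHQQQHQHHQQHQQQHHQQHQQHQQQHQHHQQHQQQHHQQHQQ

Applying the rule to each of the 21 symbols of HQQQHQHHQQHQQQHHQQHQQ gives the pieces QH HQQ HQQ HQQ QH HQQ QH QH HQQ HQQ QH HQQ HQQ HQQ QH QH HQQ HQQ QH HQQ HQQ, which concatenate to the answer.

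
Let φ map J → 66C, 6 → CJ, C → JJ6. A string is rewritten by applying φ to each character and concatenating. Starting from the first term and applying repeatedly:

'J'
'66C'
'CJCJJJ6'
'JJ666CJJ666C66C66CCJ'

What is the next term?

66C66CCJCJCJJJ666C66CCJCJCJJJ6CJCJJJ6CJCJJJ6JJ666C

Applying the rule to each of the 20 symbols of JJ666CJJ666C66C66CCJ gives the pieces 66C 66C CJ CJ CJ JJ6 66C 66C CJ CJ CJ JJ6 CJ CJ JJ6 CJ CJ JJ6 JJ6 66C, which concatenate to the answer.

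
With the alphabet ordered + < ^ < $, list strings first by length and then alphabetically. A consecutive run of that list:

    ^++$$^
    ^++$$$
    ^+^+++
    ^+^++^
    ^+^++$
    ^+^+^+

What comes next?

^+^+^^

Find the rightmost character of ^+^+^+ below $, bump it to the next letter, and reset everything to its right to +.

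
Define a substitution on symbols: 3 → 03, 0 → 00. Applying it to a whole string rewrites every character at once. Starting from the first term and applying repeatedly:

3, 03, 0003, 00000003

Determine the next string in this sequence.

Rewriting each symbol of 00000003: 0→00, 0→00, 0→00, 0→00, 0→00, 0→00, 0→00, 3→03, which concatenates to 00 00 00 00 00 00 00 03.

0000000000000003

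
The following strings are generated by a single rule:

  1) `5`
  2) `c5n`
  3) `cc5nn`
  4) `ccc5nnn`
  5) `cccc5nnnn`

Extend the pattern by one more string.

Every step adds c to the front and n to the end of the previous string.
Applying this once more to cccc5nnnn:

ccccc5nnnnn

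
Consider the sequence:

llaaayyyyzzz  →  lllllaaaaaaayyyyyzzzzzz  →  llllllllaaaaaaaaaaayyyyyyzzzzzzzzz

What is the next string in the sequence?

lllllllllllaaaaaaaaaaaaaaayyyyyyyzzzzzzzzzzzz

Term n consists of 3n-1 l's, followed by 4n-1 a's, followed by n+3 y's, followed by 3n z's (n = 1, 2, …).
At n = 4 the blocks have lengths 11, 15, 7, 12.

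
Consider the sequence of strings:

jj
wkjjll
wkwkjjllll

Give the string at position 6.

Every step adds wk to the front and ll to the end of the previous string.
From wkwkjjllll, 3 further steps: wkwkjjllll → wkwkwkjjllllll → wkwkwkwkjjllllllll → (answer).

wkwkwkwkwkjjllllllllll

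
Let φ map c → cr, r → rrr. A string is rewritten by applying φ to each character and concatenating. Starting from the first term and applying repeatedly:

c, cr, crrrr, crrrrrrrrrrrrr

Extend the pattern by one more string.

crrrrrrrrrrrrrrrrrrrrrrrrrrrrrrrrrrrrrrrr

φ(crrrrrrrrrrrrr) expands symbol-by-symbol to cr rrr rrr rrr rrr rrr rrr rrr rrr rrr rrr rrr rrr rrr; joining the 14 pieces gives the next term.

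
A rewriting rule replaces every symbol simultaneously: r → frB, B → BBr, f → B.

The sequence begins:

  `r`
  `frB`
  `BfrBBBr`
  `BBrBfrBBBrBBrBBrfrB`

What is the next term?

Replace each of the 19 characters of BBrBfrBBBrBBrBBrfrB in place — BBr BBr frB BBr B frB BBr BBr BBr frB BBr BBr frB BBr BBr frB B frB BBr — and concatenate.

BBrBBrfrBBBrBfrBBBrBBrBBrfrBBBrBBrfrBBBrBBrfrBBfrBBBr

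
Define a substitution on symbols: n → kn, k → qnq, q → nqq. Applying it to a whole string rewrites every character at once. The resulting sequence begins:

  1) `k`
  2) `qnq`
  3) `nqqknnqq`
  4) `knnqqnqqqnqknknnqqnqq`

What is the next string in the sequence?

qnqknknnqqnqqknnqqnqqnqqknnqqqnqknqnqknknnqqnqqknnqqnqq

φ(knnqqnqqqnqknknnqqnqq) expands symbol-by-symbol to qnq kn kn nqq nqq kn nqq nqq nqq kn nqq qnq kn qnq kn kn nqq nqq kn nqq nqq; joining the 21 pieces gives the next term.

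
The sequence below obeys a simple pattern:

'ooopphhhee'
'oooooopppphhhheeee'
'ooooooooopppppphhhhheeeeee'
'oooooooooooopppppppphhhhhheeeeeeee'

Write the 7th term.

Each string has the form o^{3n} p^{2n} h^{n+2} e^{2n} (n = 1, 2, …).
For term 7, n = 7, so the run lengths are 21, 14, 9, 14.

ooooooooooooooooooooopppppppppppppphhhhhhhhheeeeeeeeeeeeee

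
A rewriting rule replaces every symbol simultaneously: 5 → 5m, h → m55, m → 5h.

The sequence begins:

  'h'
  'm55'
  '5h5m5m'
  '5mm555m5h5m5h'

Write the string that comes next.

φ(5mm555m5h5m5h) expands symbol-by-symbol to 5m 5h 5h 5m 5m 5m 5h 5m m55 5m 5h 5m m55; joining the 13 pieces gives the next term.

5m5h5h5m5m5m5h5mm555m5h5mm55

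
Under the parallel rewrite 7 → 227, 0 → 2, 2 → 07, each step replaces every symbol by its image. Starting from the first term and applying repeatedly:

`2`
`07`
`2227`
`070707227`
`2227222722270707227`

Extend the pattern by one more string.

Replace each of the 19 characters of 2227222722270707227 in place — 07 07 07 227 07 07 07 227 07 07 07 227 2 227 2 227 07 07 227 — and concatenate.

070707227070707227070707227222722270707227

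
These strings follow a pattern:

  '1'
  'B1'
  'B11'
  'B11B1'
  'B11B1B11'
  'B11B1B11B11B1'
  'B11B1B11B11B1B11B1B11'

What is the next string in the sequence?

B11B1B11B11B1B11B1B11B11B1B11B11B1

From term 3 onward, concatenate the last term with the second-to-last: B1·1 = B11, B11·B1 = B11B1, …
So term 8 is B11B1B11B11B1B11B1B11·B11B1B11B11B1.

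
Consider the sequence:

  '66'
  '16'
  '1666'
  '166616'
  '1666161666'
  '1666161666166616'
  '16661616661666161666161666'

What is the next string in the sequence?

166616166616661616661616661666161666166616

Each term (from the third on) is the previous term followed by the one before it: term 3 = 16·66 = 1666.
The next term joins 16661616661666161666161666 and 1666161666166616.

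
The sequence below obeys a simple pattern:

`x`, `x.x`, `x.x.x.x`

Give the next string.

Every step duplicates the string with '.' between the halves.
So the next term is two copies of x.x.x.x with '.' between the halves.

x.x.x.x.x.x.x.x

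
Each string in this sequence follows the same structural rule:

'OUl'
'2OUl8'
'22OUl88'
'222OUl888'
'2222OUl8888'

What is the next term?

22222OUl88888

Every step adds 2 to the front and 8 to the end of the previous string.
One more step from 2222OUl8888 gives the answer.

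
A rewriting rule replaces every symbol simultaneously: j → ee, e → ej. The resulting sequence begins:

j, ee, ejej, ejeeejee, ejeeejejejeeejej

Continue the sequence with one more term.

ejeeejejejeeejeeejeeejejejeeejee

Replace each of the 16 characters of ejeeejejejeeejej in place — ej ee ej ej ej ee ej ee ej ee ej ej ej ee ej ee — and concatenate.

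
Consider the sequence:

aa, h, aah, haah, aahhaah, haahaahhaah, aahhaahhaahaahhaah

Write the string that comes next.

From term 3 onward, concatenate the second-to-last term with the last: aa·h = aah, h·aah = haah, …
So term 8 is haahaahhaah·aahhaahhaahaahhaah.

haahaahhaahaahhaahhaahaahhaah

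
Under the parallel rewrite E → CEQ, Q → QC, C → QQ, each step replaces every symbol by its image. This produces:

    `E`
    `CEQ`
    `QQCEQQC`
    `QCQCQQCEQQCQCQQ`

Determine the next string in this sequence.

φ(QCQCQQCEQQCQCQQ) expands symbol-by-symbol to QC QQ QC QQ QC QC QQ CEQ QC QC QQ QC QQ QC QC; joining the 15 pieces gives the next term.

QCQQQCQQQCQCQQCEQQCQCQQQCQQQCQC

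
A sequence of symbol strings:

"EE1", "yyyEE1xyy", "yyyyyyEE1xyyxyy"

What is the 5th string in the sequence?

yyyyyyyyyyyyEE1xyyxyyxyyxyy

s(k+1) = yyy·s(k)·xyy, so each term gains yyy as a prefix and xyy as a suffix.
From yyyyyyEE1xyyxyy, 2 further steps: yyyyyyEE1xyyxyy → yyyyyyyyyEE1xyyxyyxyy → (answer).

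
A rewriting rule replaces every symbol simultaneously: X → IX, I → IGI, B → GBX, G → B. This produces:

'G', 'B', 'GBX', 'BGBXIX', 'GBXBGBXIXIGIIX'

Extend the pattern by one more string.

φ(GBXBGBXIXIGIIX) expands symbol-by-symbol to B GBX IX GBX B GBX IX IGI IX IGI B IGI IGI IX; joining the 14 pieces gives the next term.

BGBXIXGBXBGBXIXIGIIXIGIBIGIIGIIX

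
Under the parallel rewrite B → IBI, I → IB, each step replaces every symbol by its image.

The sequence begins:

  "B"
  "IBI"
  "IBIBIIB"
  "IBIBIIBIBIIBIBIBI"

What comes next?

IBIBIIBIBIIBIBIBIIBIBIIBIBIBIIBIBIIBIBIIB

Applying the rule to each of the 17 symbols of IBIBIIBIBIIBIBIBI gives the pieces IB IBI IB IBI IB IB IBI IB IBI IB IB IBI IB IBI IB IBI IB, which concatenate to the answer.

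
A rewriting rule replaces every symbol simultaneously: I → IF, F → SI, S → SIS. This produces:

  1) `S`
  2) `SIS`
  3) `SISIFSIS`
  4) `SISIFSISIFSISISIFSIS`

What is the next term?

Applying the rule to each of the 20 symbols of SISIFSISIFSISISIFSIS gives the pieces SIS IF SIS IF SI SIS IF SIS IF SI SIS IF SIS IF SIS IF SI SIS IF SIS, which concatenate to the answer.

SISIFSISIFSISISIFSISIFSISISIFSISIFSISIFSISISIFSIS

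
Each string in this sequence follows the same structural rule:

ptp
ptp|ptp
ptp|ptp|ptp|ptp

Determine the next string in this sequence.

s(k+1) = s(k)·|·s(k) — each term doubles the last with '|' between the halves.
Doubling ptp|ptp|ptp|ptp with '|' between the halves:

ptp|ptp|ptp|ptp|ptp|ptp|ptp|ptp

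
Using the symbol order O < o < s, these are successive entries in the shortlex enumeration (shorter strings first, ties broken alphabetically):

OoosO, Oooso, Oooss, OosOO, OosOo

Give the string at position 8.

Continuing the enumeration 3 steps past OosOo: OosOo → OosOs → OosoO → (answer).

Oosoo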